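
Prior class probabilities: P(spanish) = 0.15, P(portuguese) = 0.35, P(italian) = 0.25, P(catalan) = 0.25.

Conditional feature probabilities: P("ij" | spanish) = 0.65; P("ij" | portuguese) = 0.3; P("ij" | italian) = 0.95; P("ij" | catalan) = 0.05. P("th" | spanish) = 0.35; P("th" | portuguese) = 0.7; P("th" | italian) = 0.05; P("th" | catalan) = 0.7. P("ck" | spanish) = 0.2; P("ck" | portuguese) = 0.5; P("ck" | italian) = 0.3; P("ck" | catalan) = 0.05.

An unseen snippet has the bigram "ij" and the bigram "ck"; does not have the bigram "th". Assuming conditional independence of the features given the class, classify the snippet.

italian

spanish: 0.15 × 0.65 × (1−0.35) × 0.2 = 0.012675
portuguese: 0.35 × 0.3 × (1−0.7) × 0.5 = 0.01575
italian: 0.25 × 0.95 × (1−0.05) × 0.3 = 0.0676875
catalan: 0.25 × 0.05 × (1−0.7) × 0.05 = 0.0001875
Highest score → italian.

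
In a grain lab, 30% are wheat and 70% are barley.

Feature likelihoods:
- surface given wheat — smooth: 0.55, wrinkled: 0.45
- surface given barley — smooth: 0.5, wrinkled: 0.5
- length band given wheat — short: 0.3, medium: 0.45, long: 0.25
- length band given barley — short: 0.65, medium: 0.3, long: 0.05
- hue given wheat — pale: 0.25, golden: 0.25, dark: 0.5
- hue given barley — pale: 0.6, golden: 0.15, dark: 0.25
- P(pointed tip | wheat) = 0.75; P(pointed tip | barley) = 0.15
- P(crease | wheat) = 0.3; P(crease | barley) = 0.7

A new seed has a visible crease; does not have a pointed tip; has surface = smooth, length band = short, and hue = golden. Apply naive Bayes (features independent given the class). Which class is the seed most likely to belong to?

barley

wheat: 0.3 × 0.55 × 0.3 × 0.25 × (1−0.75) × 0.3 = 0.000928125
barley: 0.7 × 0.5 × 0.65 × 0.15 × (1−0.15) × 0.7 = 0.020304375
Highest score → barley.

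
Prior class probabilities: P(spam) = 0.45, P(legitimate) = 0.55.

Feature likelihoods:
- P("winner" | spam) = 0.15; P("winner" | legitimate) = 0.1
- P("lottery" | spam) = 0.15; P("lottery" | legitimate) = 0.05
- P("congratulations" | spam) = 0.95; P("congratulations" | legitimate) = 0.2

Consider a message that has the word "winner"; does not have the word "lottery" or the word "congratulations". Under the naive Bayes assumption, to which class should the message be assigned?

spam: 0.45 × 0.15 × (1−0.15) × (1−0.95) = 0.00286875
legitimate: 0.55 × 0.1 × (1−0.05) × (1−0.2) = 0.0418
Highest score → legitimate.

legitimate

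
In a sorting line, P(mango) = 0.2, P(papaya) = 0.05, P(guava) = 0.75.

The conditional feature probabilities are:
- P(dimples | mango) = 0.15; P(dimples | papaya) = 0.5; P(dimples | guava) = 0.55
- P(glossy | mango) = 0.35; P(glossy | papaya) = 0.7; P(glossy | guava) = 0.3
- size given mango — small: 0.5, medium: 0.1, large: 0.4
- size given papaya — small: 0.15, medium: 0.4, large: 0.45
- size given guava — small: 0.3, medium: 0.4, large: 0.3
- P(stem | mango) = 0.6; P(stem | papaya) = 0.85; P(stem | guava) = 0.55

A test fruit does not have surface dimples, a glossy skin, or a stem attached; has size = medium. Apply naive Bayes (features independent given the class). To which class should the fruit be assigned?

mango: 0.2 × (1−0.15) × (1−0.35) × 0.1 × (1−0.6) = 0.00442
papaya: 0.05 × (1−0.5) × (1−0.7) × 0.4 × (1−0.85) = 0.00045
guava: 0.75 × (1−0.55) × (1−0.3) × 0.4 × (1−0.55) = 0.042525
Highest score → guava.

guava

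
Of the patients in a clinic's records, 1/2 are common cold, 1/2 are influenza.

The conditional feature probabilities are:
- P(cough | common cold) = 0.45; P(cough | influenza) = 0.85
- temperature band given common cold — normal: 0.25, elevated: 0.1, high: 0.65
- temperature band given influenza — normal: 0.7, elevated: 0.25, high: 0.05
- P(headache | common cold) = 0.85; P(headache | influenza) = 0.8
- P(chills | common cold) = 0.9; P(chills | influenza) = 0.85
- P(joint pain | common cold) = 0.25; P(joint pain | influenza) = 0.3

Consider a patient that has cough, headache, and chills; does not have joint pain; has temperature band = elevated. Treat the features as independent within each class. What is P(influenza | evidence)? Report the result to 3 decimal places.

common cold: 0.5 × 0.45 × 0.1 × 0.85 × 0.9 × (1−0.25) = 0.012909375
influenza: 0.5 × 0.85 × 0.25 × 0.8 × 0.85 × (1−0.3) = 0.050575
P(influenza | x) = 0.050575 / 0.063484375 ≈ 0.797

0.797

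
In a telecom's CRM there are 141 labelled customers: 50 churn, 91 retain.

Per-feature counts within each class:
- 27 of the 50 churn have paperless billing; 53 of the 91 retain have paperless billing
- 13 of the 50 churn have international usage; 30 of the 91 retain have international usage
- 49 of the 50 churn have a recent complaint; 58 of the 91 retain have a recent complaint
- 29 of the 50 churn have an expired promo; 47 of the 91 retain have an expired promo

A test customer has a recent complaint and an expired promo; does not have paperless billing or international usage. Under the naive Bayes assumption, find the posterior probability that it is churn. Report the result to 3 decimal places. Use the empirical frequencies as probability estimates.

0.536

churn: (50/141) × (23/50) × (37/50) × (49/50) × (29/50) ≈ 0.0686111
retain: (91/141) × (38/91) × (61/91) × (58/91) × (47/91) ≈ 0.0594697
P(churn | x) = 0.0686111 / 0.1280808 ≈ 0.536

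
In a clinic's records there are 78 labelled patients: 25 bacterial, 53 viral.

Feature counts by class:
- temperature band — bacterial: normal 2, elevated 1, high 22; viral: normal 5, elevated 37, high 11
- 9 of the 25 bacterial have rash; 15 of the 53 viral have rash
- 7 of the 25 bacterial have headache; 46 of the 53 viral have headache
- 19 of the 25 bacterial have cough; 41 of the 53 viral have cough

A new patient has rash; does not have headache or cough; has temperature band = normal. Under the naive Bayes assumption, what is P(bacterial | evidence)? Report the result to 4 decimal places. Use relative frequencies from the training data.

0.7462

bacterial: (25/78) × (2/25) × (9/25) × (18/25) × (6/25) ≈ 0.00159508
viral: (53/78) × (5/53) × (15/53) × (7/53) × (12/53) ≈ 0.000542523
P(bacterial | x) = 0.00159508 / 0.002137603 ≈ 0.7462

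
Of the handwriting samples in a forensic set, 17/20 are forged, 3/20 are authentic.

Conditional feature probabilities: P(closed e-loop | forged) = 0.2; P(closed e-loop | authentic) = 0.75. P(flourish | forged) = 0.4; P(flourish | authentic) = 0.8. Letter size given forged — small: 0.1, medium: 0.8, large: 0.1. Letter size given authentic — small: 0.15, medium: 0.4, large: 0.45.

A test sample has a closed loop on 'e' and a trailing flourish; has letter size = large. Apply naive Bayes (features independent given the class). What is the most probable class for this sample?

forged: 0.85 × 0.2 × 0.4 × 0.1 = 0.0068
authentic: 0.15 × 0.75 × 0.8 × 0.45 = 0.0405
Highest score → authentic.

authentic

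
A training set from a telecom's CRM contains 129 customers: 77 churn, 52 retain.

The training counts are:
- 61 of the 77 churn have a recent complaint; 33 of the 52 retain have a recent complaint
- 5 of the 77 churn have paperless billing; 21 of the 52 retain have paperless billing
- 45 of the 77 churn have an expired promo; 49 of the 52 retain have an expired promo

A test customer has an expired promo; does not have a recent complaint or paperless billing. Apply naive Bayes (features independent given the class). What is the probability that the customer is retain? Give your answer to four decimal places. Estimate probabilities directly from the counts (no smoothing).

0.5497

churn: (77/129) × (16/77) × (72/77) × (45/77) ≈ 0.0677788
retain: (52/129) × (19/52) × (31/52) × (49/52) ≈ 0.0827399
P(retain | x) = 0.0827399 / 0.1505187 ≈ 0.5497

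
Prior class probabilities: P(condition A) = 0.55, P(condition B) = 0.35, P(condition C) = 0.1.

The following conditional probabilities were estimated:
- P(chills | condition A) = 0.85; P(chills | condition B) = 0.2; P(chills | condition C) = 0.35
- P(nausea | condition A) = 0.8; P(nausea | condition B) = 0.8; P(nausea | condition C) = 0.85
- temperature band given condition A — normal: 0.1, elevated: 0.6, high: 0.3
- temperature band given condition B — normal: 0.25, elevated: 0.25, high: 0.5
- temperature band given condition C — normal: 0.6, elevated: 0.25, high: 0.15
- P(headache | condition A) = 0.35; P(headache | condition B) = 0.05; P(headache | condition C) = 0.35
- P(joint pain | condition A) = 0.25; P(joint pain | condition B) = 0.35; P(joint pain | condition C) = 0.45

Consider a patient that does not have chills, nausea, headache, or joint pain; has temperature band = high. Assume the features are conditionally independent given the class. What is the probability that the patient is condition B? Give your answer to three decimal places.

condition A: 0.55 × (1−0.85) × (1−0.8) × 0.3 × (1−0.35) × (1−0.25) = 0.002413125
condition B: 0.35 × (1−0.2) × (1−0.8) × 0.5 × (1−0.05) × (1−0.35) = 0.01729
condition C: 0.1 × (1−0.35) × (1−0.85) × 0.15 × (1−0.35) × (1−0.45) = 0.00052284375
P(condition B | x) = 0.01729 / 0.02022596875 ≈ 0.855

0.855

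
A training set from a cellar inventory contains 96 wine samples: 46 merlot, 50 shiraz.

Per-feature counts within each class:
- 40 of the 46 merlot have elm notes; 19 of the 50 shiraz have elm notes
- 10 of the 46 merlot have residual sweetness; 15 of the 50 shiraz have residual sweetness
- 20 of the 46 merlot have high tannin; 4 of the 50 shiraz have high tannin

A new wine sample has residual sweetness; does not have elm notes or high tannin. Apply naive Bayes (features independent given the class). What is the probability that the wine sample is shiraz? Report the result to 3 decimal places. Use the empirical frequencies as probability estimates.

merlot: (46/96) × (6/46) × (10/46) × (26/46) ≈ 0.00767958
shiraz: (50/96) × (31/50) × (15/50) × (46/50) = 0.089125
P(shiraz | x) = 0.089125 / 0.09680458 ≈ 0.921

0.921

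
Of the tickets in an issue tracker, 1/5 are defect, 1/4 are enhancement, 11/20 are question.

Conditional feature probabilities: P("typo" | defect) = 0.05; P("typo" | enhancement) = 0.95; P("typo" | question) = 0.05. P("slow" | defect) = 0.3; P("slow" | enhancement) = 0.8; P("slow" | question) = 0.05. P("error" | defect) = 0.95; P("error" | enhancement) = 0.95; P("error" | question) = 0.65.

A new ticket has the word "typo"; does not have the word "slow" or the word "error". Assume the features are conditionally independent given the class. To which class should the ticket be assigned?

question

defect: 0.2 × 0.05 × (1−0.3) × (1−0.95) = 0.00035
enhancement: 0.25 × 0.95 × (1−0.8) × (1−0.95) = 0.002375
question: 0.55 × 0.05 × (1−0.05) × (1−0.65) = 0.00914375
Highest score → question.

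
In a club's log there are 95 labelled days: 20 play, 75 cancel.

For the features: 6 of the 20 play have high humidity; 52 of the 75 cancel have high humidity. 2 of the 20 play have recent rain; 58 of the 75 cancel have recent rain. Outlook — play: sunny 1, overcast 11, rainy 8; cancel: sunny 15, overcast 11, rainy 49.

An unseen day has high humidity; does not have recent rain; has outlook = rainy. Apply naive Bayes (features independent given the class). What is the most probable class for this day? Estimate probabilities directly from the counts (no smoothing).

cancel

play: (20/95) × (6/20) × (18/20) × (8/20) ≈ 0.0227368
cancel: (75/95) × (52/75) × (17/75) × (49/75) ≈ 0.0810592
Highest score → cancel.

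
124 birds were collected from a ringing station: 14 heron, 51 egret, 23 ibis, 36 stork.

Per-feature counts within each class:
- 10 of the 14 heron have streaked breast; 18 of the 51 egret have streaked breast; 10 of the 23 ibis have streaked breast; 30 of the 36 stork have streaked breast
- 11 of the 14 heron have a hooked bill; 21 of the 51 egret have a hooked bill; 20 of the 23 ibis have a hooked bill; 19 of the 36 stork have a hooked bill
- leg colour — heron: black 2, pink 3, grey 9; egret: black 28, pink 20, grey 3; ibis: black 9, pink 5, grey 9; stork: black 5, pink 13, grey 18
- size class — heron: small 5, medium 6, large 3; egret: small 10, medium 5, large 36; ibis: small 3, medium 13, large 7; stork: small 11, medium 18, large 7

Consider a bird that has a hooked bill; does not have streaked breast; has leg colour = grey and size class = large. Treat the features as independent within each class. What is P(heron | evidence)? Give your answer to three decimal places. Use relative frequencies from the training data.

0.163

heron: (14/124) × (4/14) × (11/14) × (9/14) × (3/14) ≈ 0.00349149
egret: (51/124) × (33/51) × (21/51) × (3/51) × (36/51) ≈ 0.00455014
ibis: (23/124) × (13/23) × (20/23) × (9/23) × (7/23) ≈ 0.010857
stork: (36/124) × (6/36) × (19/36) × (18/36) × (7/36) ≈ 0.00248283
P(heron | x) = 0.00349149 / 0.02138146 ≈ 0.163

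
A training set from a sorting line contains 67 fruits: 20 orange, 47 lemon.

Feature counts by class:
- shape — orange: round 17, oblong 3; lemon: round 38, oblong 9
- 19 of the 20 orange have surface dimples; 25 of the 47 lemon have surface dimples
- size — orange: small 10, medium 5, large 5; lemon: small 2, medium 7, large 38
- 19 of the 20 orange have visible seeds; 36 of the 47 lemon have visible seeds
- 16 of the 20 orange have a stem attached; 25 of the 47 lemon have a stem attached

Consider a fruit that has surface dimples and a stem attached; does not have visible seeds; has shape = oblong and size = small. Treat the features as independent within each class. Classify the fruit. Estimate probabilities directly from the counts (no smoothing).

orange

orange: (20/67) × (3/20) × (19/20) × (10/20) × (1/20) × (16/20) ≈ 0.000850746
lemon: (47/67) × (9/47) × (25/47) × (2/47) × (11/47) × (25/47) ≈ 0.000378511
Highest score → orange.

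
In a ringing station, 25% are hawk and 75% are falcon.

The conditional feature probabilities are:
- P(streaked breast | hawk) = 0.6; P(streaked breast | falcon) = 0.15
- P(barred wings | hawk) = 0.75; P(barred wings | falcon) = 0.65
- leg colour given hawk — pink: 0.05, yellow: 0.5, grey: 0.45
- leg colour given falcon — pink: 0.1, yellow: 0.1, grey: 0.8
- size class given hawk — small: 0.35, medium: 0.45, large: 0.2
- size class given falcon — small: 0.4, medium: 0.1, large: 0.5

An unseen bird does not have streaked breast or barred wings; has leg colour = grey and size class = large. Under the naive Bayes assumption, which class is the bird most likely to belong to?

hawk: 0.25 × (1−0.6) × (1−0.75) × 0.45 × 0.2 = 0.00225
falcon: 0.75 × (1−0.15) × (1−0.65) × 0.8 × 0.5 = 0.08925
Highest score → falcon.

falcon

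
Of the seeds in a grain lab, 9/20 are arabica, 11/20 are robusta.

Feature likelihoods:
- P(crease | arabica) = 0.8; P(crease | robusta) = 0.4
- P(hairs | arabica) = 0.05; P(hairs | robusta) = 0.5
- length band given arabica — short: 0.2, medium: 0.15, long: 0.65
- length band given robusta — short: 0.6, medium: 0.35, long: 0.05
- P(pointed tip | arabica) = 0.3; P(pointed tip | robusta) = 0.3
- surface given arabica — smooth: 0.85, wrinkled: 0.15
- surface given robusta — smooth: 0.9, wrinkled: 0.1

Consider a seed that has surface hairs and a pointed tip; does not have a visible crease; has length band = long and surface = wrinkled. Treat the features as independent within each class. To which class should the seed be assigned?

robusta

arabica: 0.45 × (1−0.8) × 0.05 × 0.65 × 0.3 × 0.15 = 0.000131625
robusta: 0.55 × (1−0.4) × 0.5 × 0.05 × 0.3 × 0.1 = 0.0002475
Highest score → robusta.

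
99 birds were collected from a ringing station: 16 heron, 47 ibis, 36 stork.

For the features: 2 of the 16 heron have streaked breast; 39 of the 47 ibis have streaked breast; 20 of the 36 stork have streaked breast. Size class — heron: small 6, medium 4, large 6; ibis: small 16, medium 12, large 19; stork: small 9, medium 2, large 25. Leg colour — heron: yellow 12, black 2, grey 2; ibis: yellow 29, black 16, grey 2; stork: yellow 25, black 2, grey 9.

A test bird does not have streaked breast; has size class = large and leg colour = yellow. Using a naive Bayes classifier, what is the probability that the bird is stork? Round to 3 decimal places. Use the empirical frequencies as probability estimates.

0.565

heron: (16/99) × (14/16) × (6/16) × (12/16) ≈ 0.0397727
ibis: (47/99) × (8/47) × (19/47) × (29/47) ≈ 0.0201563
stork: (36/99) × (16/36) × (25/36) × (25/36) ≈ 0.0779399
P(stork | x) = 0.0779399 / 0.1378689 ≈ 0.565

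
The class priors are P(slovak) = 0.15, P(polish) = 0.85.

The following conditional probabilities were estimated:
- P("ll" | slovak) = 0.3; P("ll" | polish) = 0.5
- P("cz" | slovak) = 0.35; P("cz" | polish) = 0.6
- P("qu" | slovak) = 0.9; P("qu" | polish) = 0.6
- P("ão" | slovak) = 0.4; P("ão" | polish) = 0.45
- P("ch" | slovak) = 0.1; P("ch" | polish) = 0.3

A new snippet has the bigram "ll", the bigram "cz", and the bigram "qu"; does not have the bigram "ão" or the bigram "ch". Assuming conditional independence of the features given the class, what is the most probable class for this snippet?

polish

slovak: 0.15 × 0.3 × 0.35 × 0.9 × (1−0.4) × (1−0.1) = 0.0076545
polish: 0.85 × 0.5 × 0.6 × 0.6 × (1−0.45) × (1−0.3) = 0.058905
Highest score → polish.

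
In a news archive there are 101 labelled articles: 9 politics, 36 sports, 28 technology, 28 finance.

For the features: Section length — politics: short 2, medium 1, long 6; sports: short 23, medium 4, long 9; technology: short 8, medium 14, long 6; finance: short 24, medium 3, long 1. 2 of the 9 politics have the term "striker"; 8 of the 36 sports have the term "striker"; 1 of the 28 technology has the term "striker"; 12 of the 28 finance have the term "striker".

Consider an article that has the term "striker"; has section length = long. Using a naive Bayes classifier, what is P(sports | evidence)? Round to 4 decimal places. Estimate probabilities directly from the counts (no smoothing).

politics: (9/101) × (6/9) × (2/9) ≈ 0.0132013
sports: (36/101) × (9/36) × (8/36) ≈ 0.019802
technology: (28/101) × (6/28) × (1/28) ≈ 0.00212164
finance: (28/101) × (1/28) × (12/28) ≈ 0.00424328
P(sports | x) = 0.019802 / 0.03936822 ≈ 0.5030

0.5030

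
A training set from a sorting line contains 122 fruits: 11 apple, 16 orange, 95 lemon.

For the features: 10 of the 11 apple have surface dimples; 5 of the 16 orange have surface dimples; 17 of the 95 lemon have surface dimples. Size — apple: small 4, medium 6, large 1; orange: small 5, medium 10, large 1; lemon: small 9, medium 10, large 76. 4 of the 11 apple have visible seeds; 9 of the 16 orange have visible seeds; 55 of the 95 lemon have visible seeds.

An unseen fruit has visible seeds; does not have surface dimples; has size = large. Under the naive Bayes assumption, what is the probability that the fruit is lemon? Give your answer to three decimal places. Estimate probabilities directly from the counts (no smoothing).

apple: (11/122) × (1/11) × (1/11) × (4/11) ≈ 0.000270966
orange: (16/122) × (11/16) × (1/16) × (9/16) ≈ 0.00316983
lemon: (95/122) × (78/95) × (76/95) × (55/95) ≈ 0.296117
P(lemon | x) = 0.296117 / 0.299557796 ≈ 0.989

0.989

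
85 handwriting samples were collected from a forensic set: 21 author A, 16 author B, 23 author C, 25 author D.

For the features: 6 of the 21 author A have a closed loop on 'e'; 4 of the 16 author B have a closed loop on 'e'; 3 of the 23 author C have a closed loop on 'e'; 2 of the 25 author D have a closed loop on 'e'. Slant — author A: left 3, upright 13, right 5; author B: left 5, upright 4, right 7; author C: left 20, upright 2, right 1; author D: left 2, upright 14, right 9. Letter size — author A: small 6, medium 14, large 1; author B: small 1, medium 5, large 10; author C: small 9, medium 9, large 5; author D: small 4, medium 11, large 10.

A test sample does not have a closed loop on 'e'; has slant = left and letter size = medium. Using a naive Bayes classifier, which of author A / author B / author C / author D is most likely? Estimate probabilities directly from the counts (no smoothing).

author A: (21/85) × (15/21) × (3/21) × (14/21) ≈ 0.0168067
author B: (16/85) × (12/16) × (5/16) × (5/16) ≈ 0.0137868
author C: (23/85) × (20/23) × (20/23) × (9/23) ≈ 0.0800623
author D: (25/85) × (23/25) × (2/25) × (11/25) ≈ 0.00952471
Highest score → author C.

author C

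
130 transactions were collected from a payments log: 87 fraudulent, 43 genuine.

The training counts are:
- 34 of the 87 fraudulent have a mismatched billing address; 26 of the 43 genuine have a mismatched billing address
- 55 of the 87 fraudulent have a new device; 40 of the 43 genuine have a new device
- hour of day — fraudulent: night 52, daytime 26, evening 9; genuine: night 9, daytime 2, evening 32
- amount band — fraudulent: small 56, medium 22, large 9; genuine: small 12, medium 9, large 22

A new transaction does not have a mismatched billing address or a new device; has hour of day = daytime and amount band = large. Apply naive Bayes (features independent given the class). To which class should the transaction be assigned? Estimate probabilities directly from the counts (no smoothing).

fraudulent

fraudulent: (87/130) × (53/87) × (32/87) × (26/87) × (9/87) ≈ 0.00463597
genuine: (43/130) × (17/43) × (3/43) × (2/43) × (22/43) ≈ 0.000217107
Highest score → fraudulent.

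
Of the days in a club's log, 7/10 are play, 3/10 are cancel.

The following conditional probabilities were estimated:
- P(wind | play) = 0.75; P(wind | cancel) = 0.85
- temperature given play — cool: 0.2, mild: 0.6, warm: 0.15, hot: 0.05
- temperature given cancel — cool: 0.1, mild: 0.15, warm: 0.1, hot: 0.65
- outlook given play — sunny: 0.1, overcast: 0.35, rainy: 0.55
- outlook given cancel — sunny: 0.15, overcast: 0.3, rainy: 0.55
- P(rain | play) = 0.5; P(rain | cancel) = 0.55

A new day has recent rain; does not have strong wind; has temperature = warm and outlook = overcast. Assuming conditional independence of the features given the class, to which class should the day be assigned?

play: 0.7 × (1−0.75) × 0.15 × 0.35 × 0.5 = 0.00459375
cancel: 0.3 × (1−0.85) × 0.1 × 0.3 × 0.55 = 0.0007425
Highest score → play.

play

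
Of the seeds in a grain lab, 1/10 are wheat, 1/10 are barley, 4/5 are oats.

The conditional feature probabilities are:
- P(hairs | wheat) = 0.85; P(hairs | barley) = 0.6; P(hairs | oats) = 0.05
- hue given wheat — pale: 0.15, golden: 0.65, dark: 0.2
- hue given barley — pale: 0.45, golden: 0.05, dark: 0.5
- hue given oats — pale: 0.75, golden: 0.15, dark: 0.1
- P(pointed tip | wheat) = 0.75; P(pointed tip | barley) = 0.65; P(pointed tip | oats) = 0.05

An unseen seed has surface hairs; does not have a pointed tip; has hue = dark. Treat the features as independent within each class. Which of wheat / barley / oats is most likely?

wheat: 0.1 × 0.85 × 0.2 × (1−0.75) = 0.00425
barley: 0.1 × 0.6 × 0.5 × (1−0.65) = 0.0105
oats: 0.8 × 0.05 × 0.1 × (1−0.05) = 0.0038
Highest score → barley.

barley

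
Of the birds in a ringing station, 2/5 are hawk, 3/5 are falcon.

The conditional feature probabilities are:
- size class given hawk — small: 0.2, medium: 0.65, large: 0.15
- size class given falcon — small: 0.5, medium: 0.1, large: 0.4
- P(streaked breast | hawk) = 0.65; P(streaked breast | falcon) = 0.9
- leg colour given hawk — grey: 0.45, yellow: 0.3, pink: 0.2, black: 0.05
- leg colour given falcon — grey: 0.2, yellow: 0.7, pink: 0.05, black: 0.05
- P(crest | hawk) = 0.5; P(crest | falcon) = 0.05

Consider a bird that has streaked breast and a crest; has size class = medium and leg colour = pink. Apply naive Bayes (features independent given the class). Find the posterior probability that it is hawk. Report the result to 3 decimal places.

hawk: 0.4 × 0.65 × 0.65 × 0.2 × 0.5 = 0.0169
falcon: 0.6 × 0.1 × 0.9 × 0.05 × 0.05 = 0.000135
P(hawk | x) = 0.0169 / 0.017035 ≈ 0.992

0.992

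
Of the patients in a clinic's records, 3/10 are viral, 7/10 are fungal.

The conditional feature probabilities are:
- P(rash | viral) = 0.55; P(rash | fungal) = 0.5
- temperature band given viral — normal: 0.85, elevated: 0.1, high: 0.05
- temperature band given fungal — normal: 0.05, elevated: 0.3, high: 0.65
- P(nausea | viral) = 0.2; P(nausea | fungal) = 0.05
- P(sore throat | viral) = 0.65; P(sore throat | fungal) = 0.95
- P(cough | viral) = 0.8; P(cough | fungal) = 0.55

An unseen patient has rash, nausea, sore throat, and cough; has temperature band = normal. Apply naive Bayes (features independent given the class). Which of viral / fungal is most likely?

viral

viral: 0.3 × 0.55 × 0.85 × 0.2 × 0.65 × 0.8 = 0.014586
fungal: 0.7 × 0.5 × 0.05 × 0.05 × 0.95 × 0.55 = 0.0004571875
Highest score → viral.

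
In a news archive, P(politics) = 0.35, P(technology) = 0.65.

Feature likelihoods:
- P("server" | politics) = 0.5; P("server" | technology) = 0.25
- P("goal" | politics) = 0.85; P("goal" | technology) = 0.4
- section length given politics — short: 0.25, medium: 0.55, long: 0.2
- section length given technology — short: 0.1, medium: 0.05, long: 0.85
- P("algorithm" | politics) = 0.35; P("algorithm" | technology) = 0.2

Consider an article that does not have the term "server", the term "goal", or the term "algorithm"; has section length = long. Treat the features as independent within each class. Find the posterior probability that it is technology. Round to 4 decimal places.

politics: 0.35 × (1−0.5) × (1−0.85) × 0.2 × (1−0.35) = 0.0034125
technology: 0.65 × (1−0.25) × (1−0.4) × 0.85 × (1−0.2) = 0.1989
P(technology | x) = 0.1989 / 0.2023125 ≈ 0.9831

0.9831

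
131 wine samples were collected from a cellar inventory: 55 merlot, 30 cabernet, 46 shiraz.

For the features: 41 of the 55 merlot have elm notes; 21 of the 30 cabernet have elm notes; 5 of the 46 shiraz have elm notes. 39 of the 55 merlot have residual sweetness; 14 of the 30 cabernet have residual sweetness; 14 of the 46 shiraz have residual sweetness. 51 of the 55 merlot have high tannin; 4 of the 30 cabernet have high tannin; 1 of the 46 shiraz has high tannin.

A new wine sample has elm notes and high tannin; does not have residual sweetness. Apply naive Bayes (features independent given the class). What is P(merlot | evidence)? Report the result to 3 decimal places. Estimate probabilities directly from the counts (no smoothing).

0.876

merlot: (55/131) × (41/55) × (16/55) × (51/55) ≈ 0.0844262
cabernet: (30/131) × (21/30) × (16/30) × (4/30) ≈ 0.0113995
shiraz: (46/131) × (5/46) × (32/46) × (1/46) ≈ 0.000577209
P(merlot | x) = 0.0844262 / 0.096402909 ≈ 0.876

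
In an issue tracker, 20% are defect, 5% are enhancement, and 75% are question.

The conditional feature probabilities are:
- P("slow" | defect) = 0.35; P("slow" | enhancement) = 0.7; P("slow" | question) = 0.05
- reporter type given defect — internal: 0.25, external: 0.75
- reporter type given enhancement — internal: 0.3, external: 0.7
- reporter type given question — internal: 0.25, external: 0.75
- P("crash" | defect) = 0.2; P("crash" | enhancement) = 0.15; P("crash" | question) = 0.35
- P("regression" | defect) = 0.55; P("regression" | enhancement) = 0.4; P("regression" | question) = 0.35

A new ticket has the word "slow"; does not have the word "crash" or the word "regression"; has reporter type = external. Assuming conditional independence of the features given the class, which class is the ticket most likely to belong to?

defect: 0.2 × 0.35 × 0.75 × (1−0.2) × (1−0.55) = 0.0189
enhancement: 0.05 × 0.7 × 0.7 × (1−0.15) × (1−0.4) = 0.012495
question: 0.75 × 0.05 × 0.75 × (1−0.35) × (1−0.35) = 0.0118828125
Highest score → defect.

defect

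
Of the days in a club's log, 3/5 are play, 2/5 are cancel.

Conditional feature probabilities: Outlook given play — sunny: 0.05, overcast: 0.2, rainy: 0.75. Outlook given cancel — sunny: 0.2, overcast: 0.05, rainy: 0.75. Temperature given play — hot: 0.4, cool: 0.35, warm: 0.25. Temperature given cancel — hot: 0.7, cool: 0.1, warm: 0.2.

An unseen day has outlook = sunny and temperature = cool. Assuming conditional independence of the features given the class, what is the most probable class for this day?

play: 0.6 × 0.05 × 0.35 = 0.0105
cancel: 0.4 × 0.2 × 0.1 = 0.008
Highest score → play.

play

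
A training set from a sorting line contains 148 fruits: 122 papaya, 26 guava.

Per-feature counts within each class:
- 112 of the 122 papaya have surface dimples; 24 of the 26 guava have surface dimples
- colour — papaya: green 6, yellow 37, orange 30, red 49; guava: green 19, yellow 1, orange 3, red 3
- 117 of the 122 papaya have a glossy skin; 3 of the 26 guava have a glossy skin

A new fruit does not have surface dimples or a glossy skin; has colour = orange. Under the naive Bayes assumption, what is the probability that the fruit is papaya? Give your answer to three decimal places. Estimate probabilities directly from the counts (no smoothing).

papaya: (122/148) × (10/122) × (30/122) × (5/122) ≈ 0.000680942
guava: (26/148) × (2/26) × (3/26) × (23/26) ≈ 0.00137934
P(papaya | x) = 0.000680942 / 0.002060282 ≈ 0.331

0.331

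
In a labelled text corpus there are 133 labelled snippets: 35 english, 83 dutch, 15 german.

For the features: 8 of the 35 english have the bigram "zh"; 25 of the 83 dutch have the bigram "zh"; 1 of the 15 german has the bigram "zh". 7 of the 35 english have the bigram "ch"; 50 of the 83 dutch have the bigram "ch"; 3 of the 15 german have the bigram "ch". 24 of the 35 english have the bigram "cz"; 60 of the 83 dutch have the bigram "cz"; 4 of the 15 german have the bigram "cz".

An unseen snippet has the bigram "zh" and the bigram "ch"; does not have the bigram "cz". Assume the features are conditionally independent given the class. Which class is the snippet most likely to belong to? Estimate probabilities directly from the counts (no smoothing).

dutch

english: (35/133) × (8/35) × (7/35) × (11/35) ≈ 0.00378088
dutch: (83/133) × (25/83) × (50/83) × (23/83) ≈ 0.0313783
german: (15/133) × (1/15) × (3/15) × (11/15) ≈ 0.00110276
Highest score → dutch.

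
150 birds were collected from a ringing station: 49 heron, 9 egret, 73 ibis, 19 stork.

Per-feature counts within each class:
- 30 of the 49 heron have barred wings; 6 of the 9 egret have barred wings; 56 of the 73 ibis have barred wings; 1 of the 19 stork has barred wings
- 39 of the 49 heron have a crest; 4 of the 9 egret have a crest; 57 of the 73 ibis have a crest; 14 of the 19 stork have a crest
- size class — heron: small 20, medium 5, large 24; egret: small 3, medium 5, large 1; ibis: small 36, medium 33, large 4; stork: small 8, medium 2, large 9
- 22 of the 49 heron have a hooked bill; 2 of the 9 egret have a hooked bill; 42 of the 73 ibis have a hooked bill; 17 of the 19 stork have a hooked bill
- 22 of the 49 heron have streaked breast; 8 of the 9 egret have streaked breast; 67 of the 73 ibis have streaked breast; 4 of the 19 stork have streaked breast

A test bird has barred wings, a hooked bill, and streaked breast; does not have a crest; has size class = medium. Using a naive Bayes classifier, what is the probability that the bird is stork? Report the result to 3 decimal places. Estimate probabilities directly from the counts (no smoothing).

0.002

heron: (49/150) × (30/49) × (10/49) × (5/49) × (22/49) × (22/49) ≈ 0.000839578
egret: (9/150) × (6/9) × (5/9) × (5/9) × (2/9) × (8/9) ≈ 0.00243865
ibis: (73/150) × (56/73) × (16/73) × (33/73) × (42/73) × (67/73) ≈ 0.0195327
stork: (19/150) × (1/19) × (5/19) × (2/19) × (17/19) × (4/19) ≈ 0.0000347859
P(stork | x) = 0.0000347859 / 0.0228457139 ≈ 0.002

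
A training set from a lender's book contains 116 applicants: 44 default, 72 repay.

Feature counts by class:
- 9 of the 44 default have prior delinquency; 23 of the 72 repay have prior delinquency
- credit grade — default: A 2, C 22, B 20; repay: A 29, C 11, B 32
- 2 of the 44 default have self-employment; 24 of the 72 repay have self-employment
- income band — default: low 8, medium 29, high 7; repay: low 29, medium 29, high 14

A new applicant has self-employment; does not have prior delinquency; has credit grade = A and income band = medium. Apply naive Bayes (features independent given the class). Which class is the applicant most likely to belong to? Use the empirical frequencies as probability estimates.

repay

default: (44/116) × (35/44) × (2/44) × (2/44) × (29/44) ≈ 0.000410875
repay: (72/116) × (49/72) × (29/72) × (24/72) × (29/72) ≈ 0.0228427
Highest score → repay.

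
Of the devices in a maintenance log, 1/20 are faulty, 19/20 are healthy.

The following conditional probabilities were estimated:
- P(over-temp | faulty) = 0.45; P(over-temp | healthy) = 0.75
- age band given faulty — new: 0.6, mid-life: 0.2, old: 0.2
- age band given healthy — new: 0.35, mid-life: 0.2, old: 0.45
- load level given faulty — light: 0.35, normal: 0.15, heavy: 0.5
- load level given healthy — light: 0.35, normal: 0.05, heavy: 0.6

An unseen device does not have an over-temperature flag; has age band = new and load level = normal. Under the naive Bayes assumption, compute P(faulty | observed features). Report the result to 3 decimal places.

0.373

faulty: 0.05 × (1−0.45) × 0.6 × 0.15 = 0.002475
healthy: 0.95 × (1−0.75) × 0.35 × 0.05 = 0.00415625
P(faulty | x) = 0.002475 / 0.00663125 ≈ 0.373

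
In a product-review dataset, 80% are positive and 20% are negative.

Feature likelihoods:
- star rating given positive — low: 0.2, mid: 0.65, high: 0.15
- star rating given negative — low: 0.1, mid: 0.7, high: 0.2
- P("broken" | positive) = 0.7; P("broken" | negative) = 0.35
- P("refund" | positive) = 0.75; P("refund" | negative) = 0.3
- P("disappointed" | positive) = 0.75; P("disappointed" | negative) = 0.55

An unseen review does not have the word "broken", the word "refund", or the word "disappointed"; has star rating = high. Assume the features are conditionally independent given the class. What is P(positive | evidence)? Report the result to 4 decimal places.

0.2155

positive: 0.8 × 0.15 × (1−0.7) × (1−0.75) × (1−0.75) = 0.00225
negative: 0.2 × 0.2 × (1−0.35) × (1−0.3) × (1−0.55) = 0.00819
P(positive | x) = 0.00225 / 0.01044 ≈ 0.2155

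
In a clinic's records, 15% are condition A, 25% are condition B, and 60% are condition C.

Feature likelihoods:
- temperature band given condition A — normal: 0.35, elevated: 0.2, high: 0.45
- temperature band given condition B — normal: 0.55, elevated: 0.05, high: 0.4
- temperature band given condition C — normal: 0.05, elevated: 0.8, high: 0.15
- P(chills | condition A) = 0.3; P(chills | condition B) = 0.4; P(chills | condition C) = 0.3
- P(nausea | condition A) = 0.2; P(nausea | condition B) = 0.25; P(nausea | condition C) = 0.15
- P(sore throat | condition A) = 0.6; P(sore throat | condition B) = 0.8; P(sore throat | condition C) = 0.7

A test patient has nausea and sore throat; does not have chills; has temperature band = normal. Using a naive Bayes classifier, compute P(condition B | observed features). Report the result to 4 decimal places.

condition A: 0.15 × 0.35 × (1−0.3) × 0.2 × 0.6 = 0.00441
condition B: 0.25 × 0.55 × (1−0.4) × 0.25 × 0.8 = 0.0165
condition C: 0.6 × 0.05 × (1−0.3) × 0.15 × 0.7 = 0.002205
P(condition B | x) = 0.0165 / 0.023115 ≈ 0.7138

0.7138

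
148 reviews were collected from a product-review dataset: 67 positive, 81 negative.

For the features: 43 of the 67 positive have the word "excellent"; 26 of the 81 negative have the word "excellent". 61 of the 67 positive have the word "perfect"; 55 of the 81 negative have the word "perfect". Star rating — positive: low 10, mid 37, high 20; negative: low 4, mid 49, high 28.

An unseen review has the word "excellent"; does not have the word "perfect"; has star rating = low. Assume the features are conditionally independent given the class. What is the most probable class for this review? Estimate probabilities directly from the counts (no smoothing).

positive

positive: (67/148) × (43/67) × (6/67) × (10/67) ≈ 0.00388337
negative: (81/148) × (26/81) × (26/81) × (4/81) ≈ 0.00278468
Highest score → positive.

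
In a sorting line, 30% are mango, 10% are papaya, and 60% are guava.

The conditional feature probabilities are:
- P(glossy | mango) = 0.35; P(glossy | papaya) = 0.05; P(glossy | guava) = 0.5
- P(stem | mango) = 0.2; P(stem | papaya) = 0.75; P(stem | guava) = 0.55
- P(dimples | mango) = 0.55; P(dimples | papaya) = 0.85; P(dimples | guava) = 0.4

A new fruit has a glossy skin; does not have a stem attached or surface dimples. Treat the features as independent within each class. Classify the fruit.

mango: 0.3 × 0.35 × (1−0.2) × (1−0.55) = 0.0378
papaya: 0.1 × 0.05 × (1−0.75) × (1−0.85) = 0.0001875
guava: 0.6 × 0.5 × (1−0.55) × (1−0.4) = 0.081
Highest score → guava.

guava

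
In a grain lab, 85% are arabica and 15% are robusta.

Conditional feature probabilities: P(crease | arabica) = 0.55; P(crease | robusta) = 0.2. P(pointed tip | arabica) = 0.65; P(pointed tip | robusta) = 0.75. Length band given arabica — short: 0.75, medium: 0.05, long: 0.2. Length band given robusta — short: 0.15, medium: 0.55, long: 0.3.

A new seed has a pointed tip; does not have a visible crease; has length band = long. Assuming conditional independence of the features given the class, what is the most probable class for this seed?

arabica: 0.85 × (1−0.55) × 0.65 × 0.2 = 0.049725
robusta: 0.15 × (1−0.2) × 0.75 × 0.3 = 0.027
Highest score → arabica.

arabica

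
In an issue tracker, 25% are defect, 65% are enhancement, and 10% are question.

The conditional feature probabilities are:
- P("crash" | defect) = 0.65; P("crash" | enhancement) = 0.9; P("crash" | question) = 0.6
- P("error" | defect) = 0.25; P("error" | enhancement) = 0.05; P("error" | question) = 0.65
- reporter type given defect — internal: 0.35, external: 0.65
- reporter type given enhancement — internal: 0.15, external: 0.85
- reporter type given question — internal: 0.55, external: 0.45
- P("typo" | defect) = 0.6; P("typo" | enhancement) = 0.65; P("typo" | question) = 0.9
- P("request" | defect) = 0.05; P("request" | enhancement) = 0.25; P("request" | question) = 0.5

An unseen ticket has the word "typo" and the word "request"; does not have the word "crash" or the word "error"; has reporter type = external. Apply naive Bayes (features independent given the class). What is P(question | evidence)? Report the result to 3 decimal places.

0.224

defect: 0.25 × (1−0.65) × (1−0.25) × 0.65 × 0.6 × 0.05 = 0.0012796875
enhancement: 0.65 × (1−0.9) × (1−0.05) × 0.85 × 0.65 × 0.25 = 0.00852921875
question: 0.1 × (1−0.6) × (1−0.65) × 0.45 × 0.9 × 0.5 = 0.002835
P(question | x) = 0.002835 / 0.01264390625 ≈ 0.224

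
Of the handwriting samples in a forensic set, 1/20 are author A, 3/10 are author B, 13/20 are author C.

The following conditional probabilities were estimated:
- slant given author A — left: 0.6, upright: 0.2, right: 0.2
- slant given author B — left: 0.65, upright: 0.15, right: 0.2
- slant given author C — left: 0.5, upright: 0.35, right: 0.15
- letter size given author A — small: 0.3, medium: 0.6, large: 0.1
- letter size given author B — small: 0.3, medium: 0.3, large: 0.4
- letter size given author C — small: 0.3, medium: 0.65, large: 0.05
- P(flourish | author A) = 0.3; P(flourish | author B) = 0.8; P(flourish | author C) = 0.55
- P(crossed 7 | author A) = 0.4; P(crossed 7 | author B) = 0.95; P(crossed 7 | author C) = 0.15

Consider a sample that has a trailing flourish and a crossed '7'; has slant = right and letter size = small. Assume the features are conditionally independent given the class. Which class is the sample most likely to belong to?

author B

author A: 0.05 × 0.2 × 0.3 × 0.3 × 0.4 = 0.00036
author B: 0.3 × 0.2 × 0.3 × 0.8 × 0.95 = 0.01368
author C: 0.65 × 0.15 × 0.3 × 0.55 × 0.15 = 0.002413125
Highest score → author B.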